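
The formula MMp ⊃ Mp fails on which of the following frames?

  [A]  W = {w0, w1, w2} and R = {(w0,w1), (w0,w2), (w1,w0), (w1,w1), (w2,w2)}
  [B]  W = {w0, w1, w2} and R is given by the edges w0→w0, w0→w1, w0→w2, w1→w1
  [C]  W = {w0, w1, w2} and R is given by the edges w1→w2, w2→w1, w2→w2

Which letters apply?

The schema MMp ⊃ Mp is the dual of axiom 4; it is valid on a frame iff R is transitive.
(A) R is not transitive (w0 R w1 and w1 R w0 but not w0 R w0), so the schema fails here.
(B) R is transitive (R is closed under composition), so the schema is valid here.
(C) R is not transitive (w1 R w2 and w2 R w1 but not w1 R w1), so the schema fails here.

A, C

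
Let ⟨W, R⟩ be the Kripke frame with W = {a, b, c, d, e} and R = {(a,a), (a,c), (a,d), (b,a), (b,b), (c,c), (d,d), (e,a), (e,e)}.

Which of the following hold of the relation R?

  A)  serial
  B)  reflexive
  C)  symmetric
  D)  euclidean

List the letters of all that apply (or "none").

(A) serial: every world has an R-successor.
(B) reflexive: each world relates to itself.
(C) not symmetric: a R c but not c R a.
(D) not euclidean: a R c and a R a but not c R a.

A, B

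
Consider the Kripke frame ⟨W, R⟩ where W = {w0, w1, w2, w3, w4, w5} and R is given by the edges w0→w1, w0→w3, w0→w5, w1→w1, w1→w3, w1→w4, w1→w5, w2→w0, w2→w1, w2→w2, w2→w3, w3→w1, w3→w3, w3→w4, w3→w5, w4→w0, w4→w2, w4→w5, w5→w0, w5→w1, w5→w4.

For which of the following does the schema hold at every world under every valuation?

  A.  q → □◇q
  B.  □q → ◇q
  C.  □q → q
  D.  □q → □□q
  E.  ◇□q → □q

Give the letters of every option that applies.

B

R is not reflexive: not w0 R w0.
R is not symmetric: w0 R w1 but not w1 R w0.
R is not transitive: w0 R w1 and w1 R w4 but not w0 R w4.
R is not euclidean: w0 R w5 and w0 R w3 but not w5 R w3.
R is serial: every world has an R-successor.
(A) q → □◇q (axiom B) characterises the symmetric frames. R is not symmetric — not valid.
(B) □q → ◇q is axiom D; it is valid on a frame exactly when R is serial. R is serial, so valid.
(C) □q → q (axiom T) characterises the reflexive frames. R is not reflexive — not valid.
(D) □q → □□q (axiom 4) characterises the transitive frames. R is not transitive — not valid.
(E) ◇□q → □q is the dual of axiom 5, which corresponds to the euclidean property. R is not euclidean — not valid.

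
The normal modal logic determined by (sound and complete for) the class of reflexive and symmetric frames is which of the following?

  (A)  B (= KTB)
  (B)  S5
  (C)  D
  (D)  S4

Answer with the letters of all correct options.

(A) B (= KTB) is determined by exactly this class.
(B) S5 is determined by the class of reflexive, symmetric, and transitive frames.
(C) D is determined by the class of serial frames.
(D) S4 is determined by the class of reflexive and transitive frames.

A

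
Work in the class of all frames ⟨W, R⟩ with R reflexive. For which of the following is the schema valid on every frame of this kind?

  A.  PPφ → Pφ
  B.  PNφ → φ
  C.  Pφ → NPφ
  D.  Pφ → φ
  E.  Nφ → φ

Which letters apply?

E

A reflexive relation is serial.
(A) PPφ → Pφ is the dual of axiom 4; it is valid on a frame exactly when R is transitive. Such an R need not be transitive, so not valid.
(B) the dual of axiom B: valid iff R is symmetric. Such an R need not be symmetric — not valid.
(C) Pφ → NPφ is axiom 5; it is valid on a frame exactly when R is euclidean. Such an R need not be euclidean, so not valid.
(D) Pφ → φ (the converse of T) corresponds to R being a subset of the identity. Such an R need not be a subset of the identity, so not valid.
(E) Nφ → φ is axiom T, which corresponds to reflexivity. Every such R is reflexive — valid.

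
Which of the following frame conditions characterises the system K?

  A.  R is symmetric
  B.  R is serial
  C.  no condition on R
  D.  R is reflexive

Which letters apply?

C

(A) this class determines KB, not K.
(B) this class determines D, not K.
(C) K is sound and complete for exactly this class.
(D) this class determines T (= KT), not K.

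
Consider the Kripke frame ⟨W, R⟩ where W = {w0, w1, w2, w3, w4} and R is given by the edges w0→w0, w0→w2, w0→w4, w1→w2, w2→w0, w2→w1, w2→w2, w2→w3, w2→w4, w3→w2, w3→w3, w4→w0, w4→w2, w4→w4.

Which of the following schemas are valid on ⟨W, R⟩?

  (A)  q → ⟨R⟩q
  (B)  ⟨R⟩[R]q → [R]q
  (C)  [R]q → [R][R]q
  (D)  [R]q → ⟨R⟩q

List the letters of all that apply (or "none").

D

R is not reflexive: not w1 R w1.
R is not transitive: w0 R w2 and w2 R w1 but not w0 R w1.
R is not euclidean: w2 R w0 and w2 R w1 but not w0 R w1.
R is serial: every world has an R-successor.
(A) q → ⟨R⟩q is the dual of axiom T, which corresponds to reflexivity. R is not reflexive — not valid.
(B) ⟨R⟩[R]q → [R]q (the dual of axiom 5) characterises the euclidean frames. R is not euclidean — not valid.
(C) axiom 4: valid iff R is transitive. R is not transitive — not valid.
(D) [R]q → ⟨R⟩q is axiom D; it is valid on a frame exactly when R is serial. R is serial, so valid.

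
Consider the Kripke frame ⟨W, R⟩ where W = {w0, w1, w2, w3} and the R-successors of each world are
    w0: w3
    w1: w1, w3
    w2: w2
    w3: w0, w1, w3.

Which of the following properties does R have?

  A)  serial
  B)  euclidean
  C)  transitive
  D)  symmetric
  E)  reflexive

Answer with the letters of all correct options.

A, D

(A) serial: every world has an R-successor.
(B) not euclidean: w3 R w0 and w3 R w1 but not w0 R w1.
(C) not transitive: w0 R w3 and w3 R w0 but not w0 R w0.
(D) symmetric: every R-edge is matched by its reverse.
(E) not reflexive: not w0 R w0.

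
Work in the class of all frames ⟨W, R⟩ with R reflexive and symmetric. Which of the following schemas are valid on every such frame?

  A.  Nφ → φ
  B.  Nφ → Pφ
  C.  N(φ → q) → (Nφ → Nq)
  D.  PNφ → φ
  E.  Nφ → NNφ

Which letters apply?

Reflexive relations are serial.
(A) axiom T: valid iff R is reflexive. Every such R is reflexive — valid.
(B) Nφ → Pφ is axiom D, which corresponds to seriality. Every such R is serial — valid.
(C) N(φ → q) → (Nφ → Nq) is axiom K, valid on every Kripke frame — valid.
(D) PNφ → φ is the dual of axiom B; it is valid on a frame exactly when R is symmetric. Every such R is symmetric, so valid.
(E) Nφ → NNφ is axiom 4, which corresponds to transitivity. Such an R need not be transitive — not valid.

A, B, C, D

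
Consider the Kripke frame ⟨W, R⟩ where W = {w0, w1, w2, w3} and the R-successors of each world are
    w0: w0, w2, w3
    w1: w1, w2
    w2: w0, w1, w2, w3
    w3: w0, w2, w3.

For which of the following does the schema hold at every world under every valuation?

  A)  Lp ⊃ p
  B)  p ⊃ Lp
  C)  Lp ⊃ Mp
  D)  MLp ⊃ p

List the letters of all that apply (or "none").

A, C, D

R is reflexive: each world relates to itself.
R is symmetric: every R-edge is matched by its reverse.
R is serial: every world has an R-successor.
R is not a subset of the identity: w0 R w2 with w0 ≠ w2.
(A) Lp ⊃ p is axiom T, which corresponds to reflexivity. R is reflexive — valid.
(B) p ⊃ Lp is equivalent to ◇p→p; it holds exactly when R ⊆ identity. Here R ⊄ identity — not valid.
(C) Lp ⊃ Mp is axiom D; it is valid on a frame exactly when R is serial. R is serial, so valid.
(D) MLp ⊃ p is the dual of axiom B, which corresponds to symmetry. R is symmetric — valid.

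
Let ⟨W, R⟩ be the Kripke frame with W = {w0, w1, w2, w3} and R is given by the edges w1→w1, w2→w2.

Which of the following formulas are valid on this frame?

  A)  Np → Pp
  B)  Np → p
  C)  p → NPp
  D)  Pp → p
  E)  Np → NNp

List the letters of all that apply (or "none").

C, D, E

R is not reflexive: not w0 R w0.
R is symmetric: every R-edge is matched by its reverse.
R is transitive: R is closed under composition.
R is not serial: w0 has no R-successor.
R is a subset of the identity: every R-edge is a self-loop.
(A) Np → Pp is axiom D, which corresponds to seriality. R is not serial — not valid.
(B) axiom T: valid iff R is reflexive. R is not reflexive — not valid.
(C) p → NPp is axiom B, which corresponds to symmetry. R is symmetric — valid.
(D) Pp → p is valid only on frames where every R-edge is a self-loop. Here R ⊆ identity — valid.
(E) Np → NNp is axiom 4, which corresponds to transitivity. R is transitive — valid.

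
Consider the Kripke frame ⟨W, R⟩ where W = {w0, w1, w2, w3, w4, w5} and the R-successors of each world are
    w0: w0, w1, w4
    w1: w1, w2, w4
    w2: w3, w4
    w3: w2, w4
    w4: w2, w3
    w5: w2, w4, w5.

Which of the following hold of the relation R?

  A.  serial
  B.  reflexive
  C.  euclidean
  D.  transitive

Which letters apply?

(A) serial: every world has an R-successor.
(B) not reflexive: not w2 R w2.
(C) not euclidean: w0 R w1 and w0 R w0 but not w1 R w0.
(D) not transitive: w0 R w1 and w1 R w2 but not w0 R w2.

A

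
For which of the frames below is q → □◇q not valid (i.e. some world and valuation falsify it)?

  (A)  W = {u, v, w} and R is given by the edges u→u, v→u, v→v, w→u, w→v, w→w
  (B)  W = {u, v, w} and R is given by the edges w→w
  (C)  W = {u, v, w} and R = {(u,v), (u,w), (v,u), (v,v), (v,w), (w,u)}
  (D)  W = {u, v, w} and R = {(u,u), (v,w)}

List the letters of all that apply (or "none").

A, C, D

The schema q → □◇q is axiom B; it is valid on a frame iff R is symmetric.
(A) R is not symmetric (v R u but not u R v), so the schema fails here.
(B) R is symmetric (every R-edge is matched by its reverse), so the schema is valid here.
(C) R is not symmetric (v R w but not w R v), so the schema fails here.
(D) R is not symmetric (v R w but not w R v), so the schema fails here.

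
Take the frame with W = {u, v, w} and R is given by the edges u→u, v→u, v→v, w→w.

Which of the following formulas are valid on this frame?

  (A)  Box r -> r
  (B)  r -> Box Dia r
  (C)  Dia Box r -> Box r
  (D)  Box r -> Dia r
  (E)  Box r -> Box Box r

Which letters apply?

A, D, E

R is reflexive: each world relates to itself.
R is not symmetric: v R u but not u R v.
R is transitive: R is closed under composition.
R is not euclidean: v R u and v R v but not u R v.
R is serial: every world has an R-successor.
(A) Box r -> r (axiom T) characterises the reflexive frames. R is reflexive — valid.
(B) r -> Box Dia r (axiom B) characterises the symmetric frames. R is not symmetric — not valid.
(C) Dia Box r -> Box r (the dual of axiom 5) characterises the euclidean frames. R is not euclidean — not valid.
(D) Box r -> Dia r (axiom D) characterises the serial frames. R is serial — valid.
(E) axiom 4: valid iff R is transitive. R is transitive — valid.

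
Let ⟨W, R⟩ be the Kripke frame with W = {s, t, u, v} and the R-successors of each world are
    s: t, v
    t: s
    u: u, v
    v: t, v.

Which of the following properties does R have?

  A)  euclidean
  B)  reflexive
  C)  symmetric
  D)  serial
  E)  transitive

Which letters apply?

D

(A) not euclidean: s R t and s R v but not t R v.
(B) not reflexive: not s R s.
(C) not symmetric: s R v but not v R s.
(D) serial: every world has an R-successor.
(E) not transitive: s R t and t R s but not s R s.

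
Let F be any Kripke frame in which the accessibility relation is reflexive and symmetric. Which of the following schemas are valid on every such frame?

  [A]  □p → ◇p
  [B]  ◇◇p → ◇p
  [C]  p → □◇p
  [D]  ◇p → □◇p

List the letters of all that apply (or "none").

Reflexive relations are serial.
(A) □p → ◇p is axiom D, which corresponds to seriality. Every such R is serial — valid.
(B) ◇◇p → ◇p is the dual of axiom 4; it is valid on a frame exactly when R is transitive. Such an R need not be transitive, so not valid.
(C) axiom B: valid iff R is symmetric. Every such R is symmetric — valid.
(D) ◇p → □◇p is axiom 5; it is valid on a frame exactly when R is euclidean. Such an R need not be euclidean, so not valid.

A, C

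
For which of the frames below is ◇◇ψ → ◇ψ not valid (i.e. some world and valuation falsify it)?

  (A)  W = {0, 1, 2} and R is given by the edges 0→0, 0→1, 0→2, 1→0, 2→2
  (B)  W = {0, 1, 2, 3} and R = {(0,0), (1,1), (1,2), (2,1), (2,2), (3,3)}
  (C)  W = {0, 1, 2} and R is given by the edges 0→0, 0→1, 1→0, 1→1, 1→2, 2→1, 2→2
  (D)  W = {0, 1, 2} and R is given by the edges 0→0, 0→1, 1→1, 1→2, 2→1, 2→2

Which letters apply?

A, C, D

The schema ◇◇ψ → ◇ψ is the dual of axiom 4; it is valid on a frame iff R is transitive.
(A) R is not transitive (1 R 0 and 0 R 1 but not 1 R 1), so the schema fails here.
(B) R is transitive (R is closed under composition), so the schema is valid here.
(C) R is not transitive (0 R 1 and 1 R 2 but not 0 R 2), so the schema fails here.
(D) R is not transitive (0 R 1 and 1 R 2 but not 0 R 2), so the schema fails here.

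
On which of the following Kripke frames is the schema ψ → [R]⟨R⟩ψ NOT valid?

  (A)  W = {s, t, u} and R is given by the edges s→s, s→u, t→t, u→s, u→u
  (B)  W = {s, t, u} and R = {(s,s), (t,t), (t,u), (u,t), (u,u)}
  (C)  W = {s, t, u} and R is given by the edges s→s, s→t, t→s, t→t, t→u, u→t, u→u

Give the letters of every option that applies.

none

The schema ψ → [R]⟨R⟩ψ is axiom B; it is valid on a frame iff R is symmetric.
(A) R is symmetric (every R-edge is matched by its reverse), so the schema is valid here.
(B) R is symmetric (every R-edge is matched by its reverse), so the schema is valid here.
(C) R is symmetric (every R-edge is matched by its reverse), so the schema is valid here.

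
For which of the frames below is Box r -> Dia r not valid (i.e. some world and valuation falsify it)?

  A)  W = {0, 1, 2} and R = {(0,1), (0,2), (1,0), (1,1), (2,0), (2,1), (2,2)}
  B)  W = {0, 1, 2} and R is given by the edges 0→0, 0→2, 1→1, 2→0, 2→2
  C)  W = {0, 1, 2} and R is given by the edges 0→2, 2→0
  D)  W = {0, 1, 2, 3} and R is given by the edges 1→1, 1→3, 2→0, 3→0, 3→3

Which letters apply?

The schema Box r -> Dia r is axiom D; it is valid on a frame iff R is serial.
(A) R is serial (every world has an R-successor), so the schema is valid here.
(B) R is serial (every world has an R-successor), so the schema is valid here.
(C) R is not serial (1 has no R-successor), so the schema fails here.
(D) R is not serial (0 has no R-successor), so the schema fails here.

C, D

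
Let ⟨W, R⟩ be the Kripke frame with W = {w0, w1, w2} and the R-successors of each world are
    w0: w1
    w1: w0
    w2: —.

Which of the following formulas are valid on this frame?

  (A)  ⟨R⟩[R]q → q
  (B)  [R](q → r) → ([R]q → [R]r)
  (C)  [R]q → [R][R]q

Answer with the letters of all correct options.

A, B

R is symmetric: every R-edge is matched by its reverse.
R is not transitive: w0 R w1 and w1 R w0 but not w0 R w0.
(A) ⟨R⟩[R]q → q is the dual of axiom B; it is valid on a frame exactly when R is symmetric. R is symmetric, so valid.
(B) this is just K, valid on every normal frame.
(C) [R]q → [R][R]q (axiom 4) characterises the transitive frames. R is not transitive — not valid.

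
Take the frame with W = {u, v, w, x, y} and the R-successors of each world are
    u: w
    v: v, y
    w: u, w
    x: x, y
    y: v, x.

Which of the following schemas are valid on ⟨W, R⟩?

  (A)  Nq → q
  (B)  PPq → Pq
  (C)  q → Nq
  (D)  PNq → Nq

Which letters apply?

R is not reflexive: not u R u.
R is not transitive: u R w and w R u but not u R u.
R is not euclidean: y R v and y R x but not v R x.
R is not a subset of the identity: u R w with u ≠ w.
(A) axiom T: valid iff R is reflexive. R is not reflexive — not valid.
(B) PPq → Pq (the dual of axiom 4) characterises the transitive frames. R is not transitive — not valid.
(C) q → Nq is equivalent to ◇p→p; it holds exactly when R ⊆ identity. Here R ⊄ identity — not valid.
(D) the dual of axiom 5: valid iff R is euclidean. R is not euclidean — not valid.

none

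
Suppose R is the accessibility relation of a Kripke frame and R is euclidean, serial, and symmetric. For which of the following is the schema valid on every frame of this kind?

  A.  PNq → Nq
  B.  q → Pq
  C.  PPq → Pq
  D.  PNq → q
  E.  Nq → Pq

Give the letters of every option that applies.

Serial, symmetric and euclidean together give transitive (from symmetry + euclidean) and then reflexive; the relation is an equivalence.
(A) the dual of axiom 5: valid iff R is euclidean. Every such R is euclidean — valid.
(B) the dual of axiom T: valid iff R is reflexive. Every such R is reflexive — valid.
(C) PPq → Pq is the dual of axiom 4; it is valid on a frame exactly when R is transitive. Every such R is transitive, so valid.
(D) PNq → q is the dual of axiom B; it is valid on a frame exactly when R is symmetric. Every such R is symmetric, so valid.
(E) Nq → Pq is axiom D, which corresponds to seriality. Every such R is serial — valid.

A, B, C, D, E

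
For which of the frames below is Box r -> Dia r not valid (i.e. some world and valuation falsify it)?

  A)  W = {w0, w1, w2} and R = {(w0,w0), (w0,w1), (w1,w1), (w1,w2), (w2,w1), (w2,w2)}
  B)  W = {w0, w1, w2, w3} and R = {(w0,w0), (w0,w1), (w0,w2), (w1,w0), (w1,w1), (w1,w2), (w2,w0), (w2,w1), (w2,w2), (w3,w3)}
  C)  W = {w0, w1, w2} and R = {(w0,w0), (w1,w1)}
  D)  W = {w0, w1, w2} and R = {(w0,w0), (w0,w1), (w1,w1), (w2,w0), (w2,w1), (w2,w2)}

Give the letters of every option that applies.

The schema Box r -> Dia r is axiom D; it is valid on a frame iff R is serial.
(A) R is serial (every world has an R-successor), so the schema is valid here.
(B) R is serial (every world has an R-successor), so the schema is valid here.
(C) R is not serial (w2 has no R-successor), so the schema fails here.
(D) R is serial (every world has an R-successor), so the schema is valid here.

C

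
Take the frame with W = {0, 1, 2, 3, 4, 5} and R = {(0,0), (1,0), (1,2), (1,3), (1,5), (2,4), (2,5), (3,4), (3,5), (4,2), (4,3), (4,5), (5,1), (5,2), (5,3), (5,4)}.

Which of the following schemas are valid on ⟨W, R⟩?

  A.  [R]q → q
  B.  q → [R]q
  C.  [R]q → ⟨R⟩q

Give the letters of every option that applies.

C

R is not reflexive: not 1 R 1.
R is serial: every world has an R-successor.
R is not a subset of the identity: 1 R 0 with 1 ≠ 0.
(A) axiom T: valid iff R is reflexive. R is not reflexive — not valid.
(B) q → [R]q (equivalent to ◇p→p) corresponds to R being a subset of the identity. Here R ⊄ identity, so not valid.
(C) axiom D: valid iff R is serial. R is serial — valid.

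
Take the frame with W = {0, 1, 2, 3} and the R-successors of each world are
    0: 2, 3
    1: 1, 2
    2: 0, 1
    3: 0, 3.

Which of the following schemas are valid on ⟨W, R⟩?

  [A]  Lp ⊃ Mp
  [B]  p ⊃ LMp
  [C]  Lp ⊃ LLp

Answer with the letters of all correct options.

A, B

R is symmetric: every R-edge is matched by its reverse.
R is not transitive: 0 R 2 and 2 R 0 but not 0 R 0.
R is serial: every world has an R-successor.
(A) Lp ⊃ Mp (axiom D) characterises the serial frames. R is serial — valid.
(B) p ⊃ LMp (axiom B) characterises the symmetric frames. R is symmetric — valid.
(C) axiom 4: valid iff R is transitive. R is not transitive — not valid.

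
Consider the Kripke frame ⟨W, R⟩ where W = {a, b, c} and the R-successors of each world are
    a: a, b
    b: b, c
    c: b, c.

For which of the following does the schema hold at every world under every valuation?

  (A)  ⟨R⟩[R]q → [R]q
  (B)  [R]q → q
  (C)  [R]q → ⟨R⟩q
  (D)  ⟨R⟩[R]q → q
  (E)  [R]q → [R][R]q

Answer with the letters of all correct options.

R is reflexive: each world relates to itself.
R is not symmetric: a R b but not b R a.
R is not transitive: a R b and b R c but not a R c.
R is not euclidean: a R b and a R a but not b R a.
R is serial: every world has an R-successor.
(A) ⟨R⟩[R]q → [R]q (the dual of axiom 5) characterises the euclidean frames. R is not euclidean — not valid.
(B) [R]q → q is axiom T; it is valid on a frame exactly when R is reflexive. R is reflexive, so valid.
(C) [R]q → ⟨R⟩q is axiom D; it is valid on a frame exactly when R is serial. R is serial, so valid.
(D) the dual of axiom B: valid iff R is symmetric. R is not symmetric — not valid.
(E) [R]q → [R][R]q is axiom 4, which corresponds to transitivity. R is not transitive — not valid.

B, C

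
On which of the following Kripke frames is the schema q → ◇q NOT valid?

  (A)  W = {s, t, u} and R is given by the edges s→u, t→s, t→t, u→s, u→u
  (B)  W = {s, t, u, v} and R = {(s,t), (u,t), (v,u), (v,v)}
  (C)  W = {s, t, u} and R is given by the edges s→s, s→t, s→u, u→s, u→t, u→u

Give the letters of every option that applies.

The schema q → ◇q is the dual of axiom T; it is valid on a frame iff R is reflexive.
(A) R is not reflexive (not s R s), so the schema fails here.
(B) R is not reflexive (not s R s), so the schema fails here.
(C) R is not reflexive (not t R t), so the schema fails here.

A, B, C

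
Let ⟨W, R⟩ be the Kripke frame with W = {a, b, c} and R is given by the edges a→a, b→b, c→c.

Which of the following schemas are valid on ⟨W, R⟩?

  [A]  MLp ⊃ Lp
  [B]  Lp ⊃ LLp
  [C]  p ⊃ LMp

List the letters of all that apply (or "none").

A, B, C

R is symmetric: every R-edge is matched by its reverse.
R is transitive: R is closed under composition.
R is euclidean: any two R-successors of the same world are R-related.
(A) MLp ⊃ Lp (the dual of axiom 5) characterises the euclidean frames. R is euclidean — valid.
(B) axiom 4: valid iff R is transitive. R is transitive — valid.
(C) p ⊃ LMp is axiom B, which corresponds to symmetry. R is symmetric — valid.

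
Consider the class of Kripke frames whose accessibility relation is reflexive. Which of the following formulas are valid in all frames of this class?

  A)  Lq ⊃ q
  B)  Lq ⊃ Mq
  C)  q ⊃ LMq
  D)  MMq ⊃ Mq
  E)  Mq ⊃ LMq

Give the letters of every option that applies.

A, B

A reflexive relation is serial.
(A) Lq ⊃ q (axiom T) characterises the reflexive frames. Every such R is reflexive — valid.
(B) Lq ⊃ Mq is axiom D, which corresponds to seriality. Every such R is serial — valid.
(C) q ⊃ LMq (axiom B) characterises the symmetric frames. Such an R need not be symmetric — not valid.
(D) MMq ⊃ Mq is the dual of axiom 4, which corresponds to transitivity. Such an R need not be transitive — not valid.
(E) Mq ⊃ LMq is axiom 5, which corresponds to the euclidean property. Such an R need not be euclidean — not valid.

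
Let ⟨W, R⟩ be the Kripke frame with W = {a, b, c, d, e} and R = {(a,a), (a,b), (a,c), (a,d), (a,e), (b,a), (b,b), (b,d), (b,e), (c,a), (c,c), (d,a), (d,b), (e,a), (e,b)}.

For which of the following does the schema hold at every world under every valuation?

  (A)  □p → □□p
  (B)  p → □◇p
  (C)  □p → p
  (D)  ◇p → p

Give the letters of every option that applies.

B

R is not reflexive: not d R d.
R is symmetric: every R-edge is matched by its reverse.
R is not transitive: b R a and a R c but not b R c.
R is not a subset of the identity: a R b with a ≠ b.
(A) □p → □□p (axiom 4) characterises the transitive frames. R is not transitive — not valid.
(B) p → □◇p is axiom B; it is valid on a frame exactly when R is symmetric. R is symmetric, so valid.
(C) axiom T: valid iff R is reflexive. R is not reflexive — not valid.
(D) ◇p → p is the converse of T; it holds exactly when R ⊆ identity. Here R ⊄ identity — not valid.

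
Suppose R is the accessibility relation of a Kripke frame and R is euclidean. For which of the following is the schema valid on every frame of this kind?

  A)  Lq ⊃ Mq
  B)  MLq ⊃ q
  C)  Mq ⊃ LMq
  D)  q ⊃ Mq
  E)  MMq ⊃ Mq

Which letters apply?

(A) Lq ⊃ Mq is axiom D; it is valid on a frame exactly when R is serial. Such an R need not be serial, so not valid.
(B) MLq ⊃ q is the dual of axiom B, which corresponds to symmetry. Such an R need not be symmetric — not valid.
(C) Mq ⊃ LMq is axiom 5, which corresponds to the euclidean property. Every such R is euclidean — valid.
(D) q ⊃ Mq is the dual of axiom T; it is valid on a frame exactly when R is reflexive. Such an R need not be reflexive, so not valid.
(E) MMq ⊃ Mq is the dual of axiom 4, which corresponds to transitivity. Such an R need not be transitive — not valid.

C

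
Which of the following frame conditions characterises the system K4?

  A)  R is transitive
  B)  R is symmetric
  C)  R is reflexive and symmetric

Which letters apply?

A

(A) K4 is sound and complete for exactly this class.
(B) this class determines KB, not K4.
(C) this class determines B (= KTB), not K4.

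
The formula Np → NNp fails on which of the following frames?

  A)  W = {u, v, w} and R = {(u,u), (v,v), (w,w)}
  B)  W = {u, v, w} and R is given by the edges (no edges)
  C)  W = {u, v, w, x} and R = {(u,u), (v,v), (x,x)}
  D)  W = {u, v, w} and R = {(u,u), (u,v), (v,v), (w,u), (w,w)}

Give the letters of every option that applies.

The schema Np → NNp is axiom 4; it is valid on a frame iff R is transitive.
(A) R is transitive (R is closed under composition), so the schema is valid here.
(B) R is transitive (R is closed under composition), so the schema is valid here.
(C) R is transitive (R is closed under composition), so the schema is valid here.
(D) R is not transitive (w R u and u R v but not w R v), so the schema fails here.

D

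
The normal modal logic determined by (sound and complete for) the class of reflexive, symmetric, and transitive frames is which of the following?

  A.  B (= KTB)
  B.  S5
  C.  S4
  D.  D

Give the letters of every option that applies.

(A) B (= KTB) is determined by the class of reflexive and symmetric frames.
(B) S5 is determined by exactly this class.
(C) S4 is determined by the class of reflexive and transitive frames.
(D) D is determined by the class of serial frames.

B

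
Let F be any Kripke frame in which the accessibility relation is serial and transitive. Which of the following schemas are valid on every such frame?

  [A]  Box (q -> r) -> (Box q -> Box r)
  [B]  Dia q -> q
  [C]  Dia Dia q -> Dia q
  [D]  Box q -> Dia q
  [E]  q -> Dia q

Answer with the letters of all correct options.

(A) Box (q -> r) -> (Box q -> Box r) is the K axiom; it holds on all frames — valid.
(B) Dia q -> q is valid only on frames where every R-edge is a self-loop. Such an R need not be a subset of the identity — not valid.
(C) Dia Dia q -> Dia q is the dual of axiom 4, which corresponds to transitivity. Every such R is transitive — valid.
(D) Box q -> Dia q is axiom D, which corresponds to seriality. Every such R is serial — valid.
(E) q -> Dia q is the dual of axiom T, which corresponds to reflexivity. Such an R need not be reflexive — not valid.

A, C, D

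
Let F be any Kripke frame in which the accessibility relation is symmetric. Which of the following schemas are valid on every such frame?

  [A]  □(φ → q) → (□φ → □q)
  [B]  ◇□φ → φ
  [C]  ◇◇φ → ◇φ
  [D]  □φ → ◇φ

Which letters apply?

(A) □(φ → q) → (□φ → □q) is the K axiom; it holds on all frames — valid.
(B) the dual of axiom B: valid iff R is symmetric. Every such R is symmetric — valid.
(C) ◇◇φ → ◇φ is the dual of axiom 4; it is valid on a frame exactly when R is transitive. Such an R need not be transitive, so not valid.
(D) □φ → ◇φ (axiom D) characterises the serial frames. Such an R need not be serial — not valid.

A, B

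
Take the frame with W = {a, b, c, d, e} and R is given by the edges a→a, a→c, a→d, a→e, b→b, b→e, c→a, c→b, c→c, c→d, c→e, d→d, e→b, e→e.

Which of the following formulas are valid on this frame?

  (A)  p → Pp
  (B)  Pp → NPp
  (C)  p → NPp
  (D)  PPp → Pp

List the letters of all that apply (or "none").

R is reflexive: each world relates to itself.
R is not symmetric: a R d but not d R a.
R is not transitive: a R c and c R b but not a R b.
R is not euclidean: a R d and a R a but not d R a.
(A) p → Pp is the dual of axiom T; it is valid on a frame exactly when R is reflexive. R is reflexive, so valid.
(B) Pp → NPp (axiom 5) characterises the euclidean frames. R is not euclidean — not valid.
(C) p → NPp (axiom B) characterises the symmetric frames. R is not symmetric — not valid.
(D) PPp → Pp is the dual of axiom 4; it is valid on a frame exactly when R is transitive. R is not transitive, so not valid.

A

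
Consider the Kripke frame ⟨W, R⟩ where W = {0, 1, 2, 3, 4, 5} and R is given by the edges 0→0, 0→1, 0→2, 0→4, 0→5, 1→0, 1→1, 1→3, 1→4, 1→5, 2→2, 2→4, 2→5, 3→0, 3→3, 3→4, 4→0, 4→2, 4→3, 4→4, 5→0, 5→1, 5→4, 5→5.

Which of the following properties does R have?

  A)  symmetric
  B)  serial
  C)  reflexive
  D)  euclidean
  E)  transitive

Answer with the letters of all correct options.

(A) not symmetric: 0 R 2 but not 2 R 0.
(B) serial: every world has an R-successor.
(C) reflexive: each world relates to itself.
(D) not euclidean: 0 R 1 and 0 R 2 but not 1 R 2.
(E) not transitive: 0 R 1 and 1 R 3 but not 0 R 3.

B, C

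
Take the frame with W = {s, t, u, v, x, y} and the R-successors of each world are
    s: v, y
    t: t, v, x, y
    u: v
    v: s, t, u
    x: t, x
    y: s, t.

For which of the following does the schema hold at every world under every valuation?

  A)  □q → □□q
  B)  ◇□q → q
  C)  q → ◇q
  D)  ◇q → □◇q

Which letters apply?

R is not reflexive: not s R s.
R is symmetric: every R-edge is matched by its reverse.
R is not transitive: s R v and v R s but not s R s.
R is not euclidean: s R v and s R y but not v R y.
(A) □q → □□q is axiom 4, which corresponds to transitivity. R is not transitive — not valid.
(B) ◇□q → q is the dual of axiom B; it is valid on a frame exactly when R is symmetric. R is symmetric, so valid.
(C) the dual of axiom T: valid iff R is reflexive. R is not reflexive — not valid.
(D) ◇q → □◇q is axiom 5; it is valid on a frame exactly when R is euclidean. R is not euclidean, so not valid.

B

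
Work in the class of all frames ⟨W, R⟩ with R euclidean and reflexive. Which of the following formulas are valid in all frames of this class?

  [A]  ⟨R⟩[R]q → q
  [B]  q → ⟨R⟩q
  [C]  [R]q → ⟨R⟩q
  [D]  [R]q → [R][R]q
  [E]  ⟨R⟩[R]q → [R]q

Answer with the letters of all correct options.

A reflexive euclidean relation is also symmetric (from wRw and wRv the euclidean condition gives vRw) and hence transitive; it is an equivalence relation.
(A) ⟨R⟩[R]q → q is the dual of axiom B; it is valid on a frame exactly when R is symmetric. Every such R is symmetric, so valid.
(B) q → ⟨R⟩q is the dual of axiom T; it is valid on a frame exactly when R is reflexive. Every such R is reflexive, so valid.
(C) [R]q → ⟨R⟩q (axiom D) characterises the serial frames. Every such R is serial — valid.
(D) [R]q → [R][R]q (axiom 4) characterises the transitive frames. Every such R is transitive — valid.
(E) ⟨R⟩[R]q → [R]q is the dual of axiom 5; it is valid on a frame exactly when R is euclidean. Every such R is euclidean, so valid.

A, B, C, D, E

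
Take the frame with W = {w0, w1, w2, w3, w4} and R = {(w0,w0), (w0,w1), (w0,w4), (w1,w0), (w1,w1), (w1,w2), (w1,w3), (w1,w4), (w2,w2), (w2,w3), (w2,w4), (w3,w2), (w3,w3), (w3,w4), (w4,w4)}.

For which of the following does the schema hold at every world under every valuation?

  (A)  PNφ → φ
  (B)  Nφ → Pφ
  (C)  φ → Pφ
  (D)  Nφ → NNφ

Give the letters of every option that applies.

R is reflexive: each world relates to itself.
R is not symmetric: w0 R w4 but not w4 R w0.
R is not transitive: w0 R w1 and w1 R w2 but not w0 R w2.
R is serial: every world has an R-successor.
(A) PNφ → φ (the dual of axiom B) characterises the symmetric frames. R is not symmetric — not valid.
(B) axiom D: valid iff R is serial. R is serial — valid.
(C) the dual of axiom T: valid iff R is reflexive. R is reflexive — valid.
(D) axiom 4: valid iff R is transitive. R is not transitive — not valid.

B, C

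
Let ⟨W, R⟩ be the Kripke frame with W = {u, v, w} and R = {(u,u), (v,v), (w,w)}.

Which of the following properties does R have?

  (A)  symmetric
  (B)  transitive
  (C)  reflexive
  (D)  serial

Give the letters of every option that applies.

(A) symmetric: every R-edge is matched by its reverse.
(B) transitive: R is closed under composition.
(C) reflexive: each world relates to itself.
(D) serial: every world has an R-successor.

A, B, C, D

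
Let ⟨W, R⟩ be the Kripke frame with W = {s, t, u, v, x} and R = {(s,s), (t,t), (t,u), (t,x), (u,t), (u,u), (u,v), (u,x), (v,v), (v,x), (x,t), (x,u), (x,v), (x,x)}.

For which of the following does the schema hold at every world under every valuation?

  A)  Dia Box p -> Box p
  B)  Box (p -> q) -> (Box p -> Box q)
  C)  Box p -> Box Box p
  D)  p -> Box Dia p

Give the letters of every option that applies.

B

R is not symmetric: u R v but not v R u.
R is not transitive: t R u and u R v but not t R v.
R is not euclidean: u R t and u R v but not t R v.
(A) the dual of axiom 5: valid iff R is euclidean. R is not euclidean — not valid.
(B) this is just K, valid on every normal frame.
(C) Box p -> Box Box p (axiom 4) characterises the transitive frames. R is not transitive — not valid.
(D) axiom B: valid iff R is symmetric. R is not symmetric — not valid.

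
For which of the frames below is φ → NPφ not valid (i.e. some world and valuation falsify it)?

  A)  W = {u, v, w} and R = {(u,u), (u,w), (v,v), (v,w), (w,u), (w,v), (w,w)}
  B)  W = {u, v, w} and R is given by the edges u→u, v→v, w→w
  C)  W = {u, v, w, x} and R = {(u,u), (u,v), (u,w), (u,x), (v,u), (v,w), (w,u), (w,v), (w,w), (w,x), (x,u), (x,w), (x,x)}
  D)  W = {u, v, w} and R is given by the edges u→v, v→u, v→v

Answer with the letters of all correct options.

none

The schema φ → NPφ is axiom B; it is valid on a frame iff R is symmetric.
(A) R is symmetric (every R-edge is matched by its reverse), so the schema is valid here.
(B) R is symmetric (every R-edge is matched by its reverse), so the schema is valid here.
(C) R is symmetric (every R-edge is matched by its reverse), so the schema is valid here.
(D) R is symmetric (every R-edge is matched by its reverse), so the schema is valid here.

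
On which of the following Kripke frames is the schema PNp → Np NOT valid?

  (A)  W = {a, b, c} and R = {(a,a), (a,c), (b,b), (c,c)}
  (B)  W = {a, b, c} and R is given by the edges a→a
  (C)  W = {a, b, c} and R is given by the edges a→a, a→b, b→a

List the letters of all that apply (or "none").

A, C

The schema PNp → Np is the dual of axiom 5; it is valid on a frame iff R is euclidean.
(A) R is not euclidean (a R c and a R a but not c R a), so the schema fails here.
(B) R is euclidean (any two R-successors of the same world are R-related), so the schema is valid here.
(C) R is not euclidean (a R b and a R b but not b R b), so the schema fails here.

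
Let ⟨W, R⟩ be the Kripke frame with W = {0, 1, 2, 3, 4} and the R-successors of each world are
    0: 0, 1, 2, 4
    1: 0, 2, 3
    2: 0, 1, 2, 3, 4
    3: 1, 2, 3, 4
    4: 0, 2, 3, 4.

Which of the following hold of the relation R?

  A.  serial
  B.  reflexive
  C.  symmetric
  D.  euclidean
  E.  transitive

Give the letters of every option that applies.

(A) serial: every world has an R-successor.
(B) not reflexive: not 1 R 1.
(C) symmetric: every R-edge is matched by its reverse.
(D) not euclidean: 0 R 1 and 0 R 4 but not 1 R 4.
(E) not transitive: 0 R 1 and 1 R 3 but not 0 R 3.

A, C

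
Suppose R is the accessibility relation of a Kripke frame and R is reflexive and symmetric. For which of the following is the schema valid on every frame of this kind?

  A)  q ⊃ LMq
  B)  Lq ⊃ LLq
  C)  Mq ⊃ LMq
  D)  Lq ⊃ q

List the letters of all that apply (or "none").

A, D

Reflexive relations are serial.
(A) q ⊃ LMq (axiom B) characterises the symmetric frames. Every such R is symmetric — valid.
(B) Lq ⊃ LLq is axiom 4; it is valid on a frame exactly when R is transitive. Such an R need not be transitive, so not valid.
(C) axiom 5: valid iff R is euclidean. Such an R need not be euclidean — not valid.
(D) axiom T: valid iff R is reflexive. Every such R is reflexive — valid.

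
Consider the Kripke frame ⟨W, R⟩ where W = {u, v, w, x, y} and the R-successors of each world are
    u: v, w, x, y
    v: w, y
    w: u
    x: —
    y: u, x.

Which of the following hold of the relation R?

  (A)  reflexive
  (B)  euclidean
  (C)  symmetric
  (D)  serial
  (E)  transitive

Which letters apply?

none

(A) not reflexive: not u R u.
(B) not euclidean: u R v and u R x but not v R x.
(C) not symmetric: u R v but not v R u.
(D) not serial: x has no R-successor.
(E) not transitive: u R w and w R u but not u R u.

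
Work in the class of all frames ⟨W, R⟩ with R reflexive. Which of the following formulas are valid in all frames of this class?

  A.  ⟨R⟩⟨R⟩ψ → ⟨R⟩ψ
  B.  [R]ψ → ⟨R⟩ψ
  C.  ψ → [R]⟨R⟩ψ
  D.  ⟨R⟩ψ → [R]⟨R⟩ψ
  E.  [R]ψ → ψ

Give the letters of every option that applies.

B, E

A reflexive relation is serial.
(A) the dual of axiom 4: valid iff R is transitive. Such an R need not be transitive — not valid.
(B) [R]ψ → ⟨R⟩ψ is axiom D; it is valid on a frame exactly when R is serial. Every such R is serial, so valid.
(C) axiom B: valid iff R is symmetric. Such an R need not be symmetric — not valid.
(D) ⟨R⟩ψ → [R]⟨R⟩ψ is axiom 5; it is valid on a frame exactly when R is euclidean. Such an R need not be euclidean, so not valid.
(E) [R]ψ → ψ (axiom T) characterises the reflexive frames. Every such R is reflexive — valid.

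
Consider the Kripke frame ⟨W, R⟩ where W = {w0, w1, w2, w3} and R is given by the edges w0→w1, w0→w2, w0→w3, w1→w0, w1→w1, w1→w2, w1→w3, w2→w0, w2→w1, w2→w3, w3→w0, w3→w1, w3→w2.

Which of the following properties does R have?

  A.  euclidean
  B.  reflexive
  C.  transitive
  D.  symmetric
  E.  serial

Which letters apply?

(A) not euclidean: w0 R w2 and w0 R w2 but not w2 R w2.
(B) not reflexive: not w0 R w0.
(C) not transitive: w0 R w1 and w1 R w0 but not w0 R w0.
(D) symmetric: every R-edge is matched by its reverse.
(E) serial: every world has an R-successor.

D, E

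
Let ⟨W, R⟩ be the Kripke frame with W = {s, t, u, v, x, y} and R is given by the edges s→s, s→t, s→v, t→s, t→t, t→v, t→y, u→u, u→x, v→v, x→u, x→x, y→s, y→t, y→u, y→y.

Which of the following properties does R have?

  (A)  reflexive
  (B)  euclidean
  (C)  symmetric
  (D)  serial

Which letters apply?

A, D

(A) reflexive: each world relates to itself.
(B) not euclidean: s R v and s R s but not v R s.
(C) not symmetric: s R v but not v R s.
(D) serial: every world has an R-successor.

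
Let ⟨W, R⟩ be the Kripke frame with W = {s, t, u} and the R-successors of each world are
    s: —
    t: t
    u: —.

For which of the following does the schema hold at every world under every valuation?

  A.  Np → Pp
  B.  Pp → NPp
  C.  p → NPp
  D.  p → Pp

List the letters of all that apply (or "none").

R is not reflexive: not s R s.
R is symmetric: every R-edge is matched by its reverse.
R is euclidean: any two R-successors of the same world are R-related.
R is not serial: s has no R-successor.
(A) axiom D: valid iff R is serial. R is not serial — not valid.
(B) Pp → NPp (axiom 5) characterises the euclidean frames. R is euclidean — valid.
(C) p → NPp is axiom B; it is valid on a frame exactly when R is symmetric. R is symmetric, so valid.
(D) the dual of axiom T: valid iff R is reflexive. R is not reflexive — not valid.

B, C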